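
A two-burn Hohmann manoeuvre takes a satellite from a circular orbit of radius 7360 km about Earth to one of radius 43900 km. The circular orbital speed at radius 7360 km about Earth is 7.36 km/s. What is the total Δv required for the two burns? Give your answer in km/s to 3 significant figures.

From the circular-orbit relation v² = μ/r at r = 7360 km: μ = v²r = (7.36)² × 7360 = 3.98688×10^5 km³/s².
The Hohmann ellipse has a_t = (r₁ + r₂)/2 = 25630 km.
At r₁ the circular-orbit speed is v₁ = √(μ/r₁) = 7.360 km/s.
Transfer-orbit speed at r₁ (vis-viva equation): v_p = √[μ(2/r₁ − 1/a_t)] = 9.632 km/s.
First burn Δv₁ = |v_p − v₁| = 2.272 km/s.
Circular speed at r₂: v₂ = √(μ/r₂) = 3.014 km/s.
Transfer-orbit speed at r₂: v_a = √[μ(2/r₂ − 1/a_t)] = 1.615 km/s.
Second burn Δv₂ = |v₂ − v_a| = 1.399 km/s.
Δv = Δv₁ + Δv₂ = 2.272 + 1.399 = 3.671 km/s.

Δv = 3.67 km/s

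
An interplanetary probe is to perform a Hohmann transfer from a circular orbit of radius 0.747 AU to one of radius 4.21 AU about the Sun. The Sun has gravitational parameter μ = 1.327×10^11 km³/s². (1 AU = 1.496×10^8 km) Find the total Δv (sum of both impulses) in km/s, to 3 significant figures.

Δv = 17.0 km/s

In km: r₁ = 0.747 × 1.496×10^8 = 1.117512×10^8 km; r₂ = 4.21 × 1.496×10^8 = 6.29816×10^8 km.
The Hohmann ellipse has a_t = (r₁ + r₂)/2 = 3.707836×10^8 km.
Circular speed at r₁: v₁ = √(μ/r₁) = √(1.327×10^11/1.117512×10^8) = 34.46 km/s.
On the transfer ellipse at r₁, vis-viva equation gives v_p = √[μ(2/r₁ − 1/a_t)] = 44.91 km/s.
First burn Δv₁ = |v_p − v₁| = 10.45 km/s.
At r₂, v₂ = √(μ/r₂) = 14.5154 km/s.
Transfer-orbit speed at r₂: v_a = √[μ(2/r₂ − 1/a_t)] = 7.96883 km/s.
Second burn Δv₂ = |v₂ − v_a| = 6.547 km/s.
Δv = Δv₁ + Δv₂ = 10.45 + 6.547 = 17.00 km/s.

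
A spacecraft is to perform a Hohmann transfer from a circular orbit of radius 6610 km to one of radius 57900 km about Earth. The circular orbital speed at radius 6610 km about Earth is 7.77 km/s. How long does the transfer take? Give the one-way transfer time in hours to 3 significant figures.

t = 8.00 hours

From the circular-orbit relation v² = μ/r at r = 6610 km: μ = v²r = (7.77)² × 6610 = 3.99065×10^5 km³/s².
Transfer-ellipse semi-major axis a_t = (r₁ + r₂)/2 = (6610 + 57900)/2 = 32255 km.
Half the transfer-orbit period gives t = π√(a_t³/μ) = 28810 s.
Converting: 28810 s ÷ 3600 s/hour = 8.00 hours.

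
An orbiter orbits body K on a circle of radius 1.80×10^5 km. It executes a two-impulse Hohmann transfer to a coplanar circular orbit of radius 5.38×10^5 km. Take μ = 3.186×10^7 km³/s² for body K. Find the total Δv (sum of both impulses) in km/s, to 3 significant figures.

Δv = 5.23 km/s

Transfer-ellipse semi-major axis a_t = (r₁ + r₂)/2 = (1.800×10^5 + 5.380×10^5)/2 = 3.590×10^5 km.
At r₁ the circular-orbit speed is v₁ = √(μ/r₁) = 13.3041 km/s.
Transfer-orbit speed at r₁ (v² = μ(2/r − 1/a)): v_p = √[μ(2/r₁ − 1/a_t)] = 16.2866 km/s.
First burn Δv₁ = |v_p − v₁| = 2.9825 km/s.
Circular speed at r₂: v₂ = √(μ/r₂) = 7.6954 km/s.
Transfer-orbit speed at r₂: v_a = √[μ(2/r₂ − 1/a_t)] = 5.4490 km/s.
Second burn Δv₂ = |v₂ − v_a| = 2.2464 km/s.
Total Δv = Δv₁ + Δv₂ = 5.229 km/s.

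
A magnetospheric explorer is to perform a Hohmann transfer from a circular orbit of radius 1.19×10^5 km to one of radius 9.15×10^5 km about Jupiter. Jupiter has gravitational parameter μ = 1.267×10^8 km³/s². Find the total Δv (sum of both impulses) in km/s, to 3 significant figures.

Δv = 16.9 km/s

Semi-major axis of the transfer orbit: a_t = (1.190×10^5 + 9.150×10^5)/2 = 5.170×10^5 km.
At r₁ the circular-orbit speed is v₁ = √(μ/r₁) = 32.63 km/s.
On the transfer ellipse at r₁, vis-viva equation gives v_p = √[μ(2/r₁ − 1/a_t)] = 43.41 km/s.
First burn Δv₁ = |v_p − v₁| = 10.78 km/s.
At r₂, v₂ = √(μ/r₂) = 11.7673 km/s.
Transfer-orbit speed at r₂: v_a = √[μ(2/r₂ − 1/a_t)] = 5.64555 km/s.
Second burn Δv₂ = |v₂ − v_a| = 6.122 km/s.
Total Δv = Δv₁ + Δv₂ = 16.90 km/s.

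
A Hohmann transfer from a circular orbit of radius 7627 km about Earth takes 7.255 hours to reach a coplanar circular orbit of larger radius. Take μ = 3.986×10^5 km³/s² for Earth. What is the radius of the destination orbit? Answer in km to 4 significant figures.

r₂ = 52780 km

Transfer time t = 7.255 hours = 26118 s, and t = π√(a_t³/μ).
So a_t = (μ t²/π²)^(1/3) = (3.986×10^5 × (26118)² / π²)^(1/3) = 30202 km.
Since a_t = (r₁ + r₂)/2, r₂ = 2a_t − r₁ = 2×30202 − 7627 = 52777 km.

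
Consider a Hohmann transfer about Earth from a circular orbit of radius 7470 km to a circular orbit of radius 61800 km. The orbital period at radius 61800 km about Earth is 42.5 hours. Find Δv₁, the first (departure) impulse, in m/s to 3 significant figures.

Δv₁ = 2450 m/s

From Kepler's third law T² = 4π²r³/μ at r = 61800 km, T = 42.5 hours = 42.5 × 3600 s = 1.530×10^5 s: μ = 4π²r³/T² = 3.98054×10^5 km³/s².
Transfer-ellipse semi-major axis a_t = (r₁ + r₂)/2 = (7470 + 61800)/2 = 34635 km.
Circular speed at r = 7470 km: v_c = √(μ/r) = 7.300 km/s.
Vis-viva on the transfer ellipse at r = 7470 km gives v_t = √[μ(2/r − 1/a_t)] = 9.751 km/s.
Δv₁ = |v_t − v_c| = |9.751 − 7.300| = 2.451 km/s.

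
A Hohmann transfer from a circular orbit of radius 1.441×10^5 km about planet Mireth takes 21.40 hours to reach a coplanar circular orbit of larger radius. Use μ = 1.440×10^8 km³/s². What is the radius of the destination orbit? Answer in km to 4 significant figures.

r₂ = 7.407×10^5 km

Transfer time t = 21.40 hours = 77040 s, and t = π√(a_t³/μ).
So a_t = (μ t²/π²)^(1/3) = (1.440×10^8 × (77040)² / π²)^(1/3) = 4.4242×10^5 km.
Since a_t = (r₁ + r₂)/2, r₂ = 2a_t − r₁ = 2×4.4242×10^5 − 1.441×10^5 = 7.4074×10^5 km.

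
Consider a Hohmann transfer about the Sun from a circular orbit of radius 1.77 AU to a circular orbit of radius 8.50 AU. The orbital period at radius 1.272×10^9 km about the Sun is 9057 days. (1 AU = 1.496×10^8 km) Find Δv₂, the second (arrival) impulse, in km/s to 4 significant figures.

From Kepler's third law T² = 4π²r³/μ at r = 1.272×10^9 km, T = 9057 days = 9057 × 86400 s = 7.825248×10^8 s: μ = 4π²r³/T² = 1.32686×10^11 km³/s².
In km: r₁ = 1.77 × 1.496×10^8 = 2.64792×10^8 km; r₂ = 8.50 × 1.496×10^8 = 1.2716×10^9 km.
Semi-major axis of the transfer orbit: a_t = (2.64792×10^8 + 1.2716×10^9)/2 = 7.68196×10^8 km.
On the circular orbit at r = 1.2716×10^9 km, v_c = √(μ/r) = 10.215 km/s.
Transfer-orbit speed at the same r (vis-viva, a = a_t): v_t = √[μ(2/r − 1/a_t)] = 5.9973 km/s.
Δv₂ = |v_t − v_c| = |5.9973 − 10.215| = 4.218 km/s.

Δv₂ = 4.218 km/s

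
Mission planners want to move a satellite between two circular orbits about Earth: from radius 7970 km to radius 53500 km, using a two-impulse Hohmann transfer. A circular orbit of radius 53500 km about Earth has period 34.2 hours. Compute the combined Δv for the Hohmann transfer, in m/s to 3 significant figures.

Δv = 3600 m/s

From Kepler's third law T² = 4π²r³/μ at r = 53500 km, T = 34.2 hours = 34.2 × 3600 s = 1.2312×10^5 s: μ = 4π²r³/T² = 3.98808×10^5 km³/s².
Transfer-ellipse semi-major axis a_t = (r₁ + r₂)/2 = (7970 + 53500)/2 = 30735 km.
Circular speed at r₁: v₁ = √(μ/r₁) = √(3.98808×10^5/7970) = 7.074 km/s.
On the transfer ellipse at r₁, vis-viva gives v_p = √[μ(2/r₁ − 1/a_t)] = 9.333 km/s.
First burn Δv₁ = |v_p − v₁| = 2.259 km/s.
At r₂, v₂ = √(μ/r₂) = 2.730 km/s.
Transfer-orbit speed at r₂: v_a = √[μ(2/r₂ − 1/a_t)] = 1.390 km/s.
Second burn Δv₂ = |v₂ − v_a| = 1.340 km/s.
Δv = Δv₁ + Δv₂ = 2.259 + 1.340 = 3.599 km/s.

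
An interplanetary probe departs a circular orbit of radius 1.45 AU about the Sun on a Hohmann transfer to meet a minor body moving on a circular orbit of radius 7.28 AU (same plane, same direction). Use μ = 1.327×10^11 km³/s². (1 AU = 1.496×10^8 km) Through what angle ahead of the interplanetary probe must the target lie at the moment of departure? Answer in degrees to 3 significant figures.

In km: r₁ = 1.45 × 1.496×10^8 = 2.1692×10^8 km; r₂ = 7.28 × 1.496×10^8 = 1.089088×10^9 km.
Semi-major axis of the transfer orbit: a_t = (2.1692×10^8 + 1.089088×10^9)/2 = 6.53004×10^8 km.
The half-period of the transfer ellipse is t = π√(a_t³/μ) = 1.43909×10^8 s.
The target's mean motion on its circular orbit is ω₂ = √(μ/r₂³) = 1.01354×10^-8 rad/s.
Angle swept by the target during transfer: ω₂·t = 1.4586 rad = 83.57°.
Arrival is 180° from departure on the ellipse, so φ = 180° − 83.57° = 96.4°.

φ = 96.4°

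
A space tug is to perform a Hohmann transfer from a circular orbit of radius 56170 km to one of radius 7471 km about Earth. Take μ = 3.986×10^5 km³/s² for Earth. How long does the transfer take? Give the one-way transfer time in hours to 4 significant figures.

t = 7.846 hours

Transfer-ellipse semi-major axis a_t = (r₁ + r₂)/2 = (56170 + 7471)/2 = 31820.5 km.
Transfer time t = π√(a_t³/μ) = π√((31820.5)³ / 3.986×10^5) = 28245 s.
Converting: 28245 s ÷ 3600 s/hour = 7.846 hours.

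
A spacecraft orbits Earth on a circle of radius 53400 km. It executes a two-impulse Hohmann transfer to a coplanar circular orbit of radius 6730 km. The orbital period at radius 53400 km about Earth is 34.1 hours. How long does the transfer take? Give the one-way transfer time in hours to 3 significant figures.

From Kepler's third law T² = 4π²r³/μ at r = 53400 km, T = 34.1 hours = 34.1 × 3600 s = 1.2276×10^5 s: μ = 4π²r³/T² = 3.98905×10^5 km³/s².
Transfer-ellipse semi-major axis a_t = (r₁ + r₂)/2 = (53400 + 6730)/2 = 30065 km.
By Kepler's third law the transfer-orbit period is T = 2π√(a_t³/μ), so t = T/2 = 25930 s.
Converting: 25930 s ÷ 3600 s/hour = 7.20 hours.

t = 7.20 hours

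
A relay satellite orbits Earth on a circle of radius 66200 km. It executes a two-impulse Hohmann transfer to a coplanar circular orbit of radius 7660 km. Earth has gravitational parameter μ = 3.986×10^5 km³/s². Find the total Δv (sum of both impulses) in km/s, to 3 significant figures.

Δv = 3.78 km/s

Transfer-ellipse semi-major axis a_t = (r₁ + r₂)/2 = (66200 + 7660)/2 = 36930 km.
At r₁ the circular-orbit speed is v₁ = √(μ/r₁) = 2.454 km/s.
Transfer-orbit speed at r₁ (vis-viva equation): v_a = √[μ(2/r₁ − 1/a_t)] = 1.118 km/s.
First burn Δv₁ = |v_a − v₁| = 1.336 km/s.
Circular speed at r₂: v₂ = √(μ/r₂) = 7.213637 km/s.
Transfer-orbit speed at r₂: v_p = √[μ(2/r₂ − 1/a_t)] = 9.658142 km/s.
Second burn Δv₂ = |v₂ − v_p| = 2.445 km/s.
Δv = Δv₁ + Δv₂ = 1.336 + 2.445 = 3.781 km/s.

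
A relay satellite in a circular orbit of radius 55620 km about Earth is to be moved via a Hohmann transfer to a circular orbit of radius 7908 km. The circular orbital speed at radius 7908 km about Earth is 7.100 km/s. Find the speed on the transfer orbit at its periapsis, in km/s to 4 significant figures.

From the circular-orbit relation v² = μ/r at r = 7908 km: μ = v²r = (7.100)² × 7908 = 3.98642×10^5 km³/s².
Transfer-ellipse semi-major axis a_t = (r₁ + r₂)/2 = (55620 + 7908)/2 = 31764 km.
At periapsis, r = 7908 km.
Applying v² = μ(2/r − 1/a_t): v = 9.395 km/s.

v = 9.395 km/s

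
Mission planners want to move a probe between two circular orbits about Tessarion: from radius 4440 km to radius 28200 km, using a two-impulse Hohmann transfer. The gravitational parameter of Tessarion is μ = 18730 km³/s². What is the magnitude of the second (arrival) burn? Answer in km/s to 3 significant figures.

Δv₂ = 0.390 km/s

The Hohmann ellipse has a_t = (r₁ + r₂)/2 = 16320 km.
Circular speed at r = 28200 km: v_c = √(μ/r) = 0.8150 km/s.
Vis-viva on the transfer ellipse at r = 28200 km gives v_t = √[μ(2/r − 1/a_t)] = 0.4251 km/s.
Δv₂ = |v_t − v_c| = |0.4251 − 0.8150| = 0.3899 km/s.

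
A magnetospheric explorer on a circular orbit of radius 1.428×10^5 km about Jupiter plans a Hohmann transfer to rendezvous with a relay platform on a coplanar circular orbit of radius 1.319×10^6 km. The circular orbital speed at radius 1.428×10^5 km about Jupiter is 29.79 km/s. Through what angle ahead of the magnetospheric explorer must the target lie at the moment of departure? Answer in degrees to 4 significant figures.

φ = 105.8°

From the circular-orbit relation v² = μ/r at r = 1.428×10^5 km: μ = v²r = (29.79)² × 1.428×10^5 = 1.26727×10^8 km³/s².
Transfer-ellipse semi-major axis a_t = (r₁ + r₂)/2 = (1.428×10^5 + 1.319×10^6)/2 = 7.309×10^5 km.
Transfer time t = π√(a_t³/μ) = 1.74382×10^5 s.
Target angular speed ω₂ = √(μ/r₂³) = 7.43134×10^-6 rad/s.
Angle swept by the target during transfer: ω₂·t = 1.29589 rad = 74.249°.
The magnetospheric explorer traverses 180° on the transfer ellipse, so the target must lead by 180° − 74.249° = 105.8°.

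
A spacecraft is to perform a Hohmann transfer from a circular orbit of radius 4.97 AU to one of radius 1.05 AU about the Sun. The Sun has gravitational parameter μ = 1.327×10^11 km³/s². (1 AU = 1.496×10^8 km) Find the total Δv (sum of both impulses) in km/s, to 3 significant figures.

In km: r₁ = 4.97 × 1.496×10^8 = 7.43512×10^8 km; r₂ = 1.05 × 1.496×10^8 = 1.5708×10^8 km.
Semi-major axis of the transfer orbit: a_t = (7.43512×10^8 + 1.5708×10^8)/2 = 4.50296×10^8 km.
At r₁ the circular-orbit speed is v₁ = √(μ/r₁) = 13.3595 km/s.
Transfer-orbit speed at r₁ (v² = μ(2/r − 1/a)): v_a = √[μ(2/r₁ − 1/a_t)] = 7.89047 km/s.
First burn Δv₁ = |v_a − v₁| = 5.469 km/s.
At r₂, v₂ = √(μ/r₂) = 29.065 km/s.
Transfer-orbit speed at r₂: v_p = √[μ(2/r₂ − 1/a_t)] = 37.348 km/s.
Second burn Δv₂ = |v₂ − v_p| = 8.283 km/s.
Δv = Δv₁ + Δv₂ = 5.469 + 8.283 = 13.75 km/s.

Δv = 13.8 km/s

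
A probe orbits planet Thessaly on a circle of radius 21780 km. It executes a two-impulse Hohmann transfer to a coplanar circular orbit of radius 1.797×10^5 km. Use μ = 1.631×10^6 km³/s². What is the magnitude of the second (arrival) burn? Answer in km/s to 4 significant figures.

Δv₂ = 1.612 km/s

Transfer-ellipse semi-major axis a_t = (r₁ + r₂)/2 = (21780 + 1.797×10^5)/2 = 1.0074×10^5 km.
On the circular orbit at r = 1.797×10^5 km, v_c = √(μ/r) = 3.013 km/s.
Transfer-orbit speed at the same r (vis-viva, a = a_t): v_t = √[μ(2/r − 1/a_t)] = 1.401 km/s.
Δv₂ = |v_t − v_c| = |1.401 − 3.013| = 1.612 km/s.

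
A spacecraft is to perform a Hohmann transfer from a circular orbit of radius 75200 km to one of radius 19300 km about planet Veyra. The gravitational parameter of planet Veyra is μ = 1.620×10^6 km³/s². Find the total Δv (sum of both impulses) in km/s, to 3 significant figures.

Δv = 4.07 km/s

Semi-major axis of the transfer orbit: a_t = (75200 + 19300)/2 = 47250 km.
Circular speed at r₁: v₁ = √(μ/r₁) = √(1.620×10^6/75200) = 4.641 km/s.
Transfer-orbit speed at r₁ (vis-viva equation): v_a = √[μ(2/r₁ − 1/a_t)] = 2.966 km/s.
First burn Δv₁ = |v_a − v₁| = 1.675 km/s.
Circular speed at r₂: v₂ = √(μ/r₂) = 9.1618 km/s.
Transfer-orbit speed at r₂: v_p = √[μ(2/r₂ − 1/a_t)] = 11.558 km/s.
Second burn Δv₂ = |v₂ − v_p| = 2.396 km/s.
Total Δv = Δv₁ + Δv₂ = 4.071 km/s.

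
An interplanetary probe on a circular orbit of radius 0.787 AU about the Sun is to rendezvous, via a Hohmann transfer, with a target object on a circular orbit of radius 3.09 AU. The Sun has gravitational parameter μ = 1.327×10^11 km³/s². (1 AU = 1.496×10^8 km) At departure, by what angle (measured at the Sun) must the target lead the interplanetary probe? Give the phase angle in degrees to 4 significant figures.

φ = 90.56°

In km: r₁ = 0.787 × 1.496×10^8 = 1.177352×10^8 km; r₂ = 3.09 × 1.496×10^8 = 4.62264×10^8 km.
The Hohmann ellipse has a_t = (r₁ + r₂)/2 = 2.899996×10^8 km.
The half-period of the transfer ellipse is t = π√(a_t³/μ) = 4.259×10^7 s.
Target angular speed ω₂ = √(μ/r₂³) = 3.665×10^-8 rad/s.
Angle swept by the target during transfer: ω₂·t = 1.561 rad = 89.44°.
The interplanetary probe traverses 180° on the transfer ellipse, so the target must lead by 180° − 89.44° = 90.56°.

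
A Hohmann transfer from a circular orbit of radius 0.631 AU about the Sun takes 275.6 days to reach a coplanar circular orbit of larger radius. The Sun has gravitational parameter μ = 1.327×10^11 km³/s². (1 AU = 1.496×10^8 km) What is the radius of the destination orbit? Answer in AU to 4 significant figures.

r₂ = 2.000 AU

In km: r₁ = 0.631 × 1.496×10^8 = 9.43976×10^7 km.
Transfer time t = 275.6 days = 2.381184×10^7 s, and t = π√(a_t³/μ).
So a_t = (μ t²/π²)^(1/3) = (1.327×10^11 × (2.381184×10^7)² / π²)^(1/3) = 1.9681×10^8 km.
Since a_t = (r₁ + r₂)/2, r₂ = 2a_t − r₁ = 2×1.9681×10^8 − 9.43976×10^7 = 2.992224×10^8 km.
In AU: r₂ = 2.992224×10^8 / 1.496×10^8 = 2.000 AU.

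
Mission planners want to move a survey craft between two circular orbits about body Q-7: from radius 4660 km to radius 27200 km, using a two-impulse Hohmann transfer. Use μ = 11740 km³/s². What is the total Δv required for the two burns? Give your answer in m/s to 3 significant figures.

Δv = 788 m/s

Semi-major axis of the transfer orbit: a_t = (4660 + 27200)/2 = 15930 km.
At r₁ the circular-orbit speed is v₁ = √(μ/r₁) = 1.5872345 km/s.
Transfer-orbit speed at r₁ (vis-viva): v_p = √[μ(2/r₁ − 1/a_t)] = 2.0740425 km/s.
First burn Δv₁ = |v_p − v₁| = 0.486808 km/s.
At r₂, v₂ = √(μ/r₂) = 0.656976 km/s.
Transfer-orbit speed at r₂: v_a = √[μ(2/r₂ − 1/a_t)] = 0.355332 km/s.
Second burn Δv₂ = |v₂ − v_a| = 0.301644 km/s.
Total Δv = Δv₁ + Δv₂ = 0.7885 km/s.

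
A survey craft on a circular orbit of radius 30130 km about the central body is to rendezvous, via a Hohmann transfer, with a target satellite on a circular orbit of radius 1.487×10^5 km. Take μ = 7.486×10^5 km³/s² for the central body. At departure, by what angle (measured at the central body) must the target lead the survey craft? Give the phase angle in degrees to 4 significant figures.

φ = 96.07°

The Hohmann ellipse has a_t = (r₁ + r₂)/2 = 89415 km.
Transfer time t = π√(a_t³/μ) = 97080 s.
Target angular speed ω₂ = √(μ/r₂³) = 1.509×10^-5 rad/s.
Angle swept by the target during transfer: ω₂·t = 1.4649 rad = 83.93°.
The survey craft traverses 180° on the transfer ellipse, so the target must lead by 180° − 83.93° = 96.07°.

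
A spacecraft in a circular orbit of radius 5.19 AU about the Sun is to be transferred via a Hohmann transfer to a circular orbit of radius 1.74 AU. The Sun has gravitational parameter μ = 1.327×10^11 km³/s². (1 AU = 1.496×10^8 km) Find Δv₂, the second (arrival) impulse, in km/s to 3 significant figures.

In km: r₁ = 5.19 × 1.496×10^8 = 7.76424×10^8 km; r₂ = 1.74 × 1.496×10^8 = 2.60304×10^8 km.
The Hohmann ellipse has a_t = (r₁ + r₂)/2 = 5.18364×10^8 km.
Circular speed at r = 2.60304×10^8 km: v_c = √(μ/r) = 22.5785 km/s.
Vis-viva on the transfer ellipse at r = 2.60304×10^8 km gives v_t = √[μ(2/r − 1/a_t)] = 27.6329 km/s.
Δv₂ = |v_t − v_c| = |27.6329 − 22.5785| = 5.054 km/s.

Δv₂ = 5.05 km/s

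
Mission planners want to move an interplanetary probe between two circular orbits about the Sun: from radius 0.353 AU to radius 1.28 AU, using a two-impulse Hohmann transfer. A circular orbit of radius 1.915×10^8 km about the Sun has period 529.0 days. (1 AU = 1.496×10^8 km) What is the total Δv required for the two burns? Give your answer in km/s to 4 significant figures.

From Kepler's third law T² = 4π²r³/μ at r = 1.915×10^8 km, T = 529.0 days = 529.0 × 86400 s = 4.57056×10^7 s: μ = 4π²r³/T² = 1.32717×10^11 km³/s².
In km: r₁ = 0.353 × 1.496×10^8 = 5.28088×10^7 km; r₂ = 1.28 × 1.496×10^8 = 1.91488×10^8 km.
Semi-major axis of the transfer orbit: a_t = (5.28088×10^7 + 1.91488×10^8)/2 = 1.221484×10^8 km.
At r₁ the circular-orbit speed is v₁ = √(μ/r₁) = 50.1315 km/s.
On the transfer ellipse at r₁, vis-viva gives v_p = √[μ(2/r₁ − 1/a_t)] = 62.7679 km/s.
First burn Δv₁ = |v_p − v₁| = 12.636 km/s.
Circular speed at r₂: v₂ = √(μ/r₂) = 26.3265 km/s.
Transfer-orbit speed at r₂: v_a = √[μ(2/r₂ − 1/a_t)] = 17.3102 km/s.
Second burn Δv₂ = |v₂ − v_a| = 9.0163 km/s.
Total Δv = Δv₁ + Δv₂ = 21.65 km/s.

Δv = 21.65 km/s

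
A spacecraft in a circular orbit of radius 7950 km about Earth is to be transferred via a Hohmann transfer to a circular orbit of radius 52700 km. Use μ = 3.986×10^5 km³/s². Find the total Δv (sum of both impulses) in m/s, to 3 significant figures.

Δv = 3600 m/s

Transfer-ellipse semi-major axis a_t = (r₁ + r₂)/2 = (7950 + 52700)/2 = 30325 km.
Circular speed at r₁: v₁ = √(μ/r₁) = √(3.986×10^5/7950) = 7.0808 km/s.
Transfer-orbit speed at r₁ (vis-viva equation): v_p = √[μ(2/r₁ − 1/a_t)] = 9.3345 km/s.
First burn Δv₁ = |v_p − v₁| = 2.254 km/s.
At r₂, v₂ = √(μ/r₂) = 2.750 km/s.
Transfer-orbit speed at r₂: v_a = √[μ(2/r₂ − 1/a_t)] = 1.408 km/s.
Second burn Δv₂ = |v₂ − v_a| = 1.342 km/s.
Total Δv = Δv₁ + Δv₂ = 3.596 km/s.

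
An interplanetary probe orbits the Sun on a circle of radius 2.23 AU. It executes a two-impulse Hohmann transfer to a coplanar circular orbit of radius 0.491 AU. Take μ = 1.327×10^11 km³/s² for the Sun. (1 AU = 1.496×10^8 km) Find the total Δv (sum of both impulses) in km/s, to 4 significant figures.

In km: r₁ = 2.23 × 1.496×10^8 = 3.33608×10^8 km; r₂ = 0.491 × 1.496×10^8 = 7.34536×10^7 km.
Transfer-ellipse semi-major axis a_t = (r₁ + r₂)/2 = (3.33608×10^8 + 7.34536×10^7)/2 = 2.035308×10^8 km.
At r₁ the circular-orbit speed is v₁ = √(μ/r₁) = 19.9442 km/s.
On the transfer ellipse at r₁, v² = μ(2/r − 1/a) gives v_a = √[μ(2/r₁ − 1/a_t)] = 11.9814 km/s.
First burn Δv₁ = |v_a − v₁| = 7.9628 km/s.
At r₂, v₂ = √(μ/r₂) = 42.504 km/s.
Transfer-orbit speed at r₂: v_p = √[μ(2/r₂ − 1/a_t)] = 54.417 km/s.
Second burn Δv₂ = |v₂ − v_p| = 11.913 km/s.
Δv = Δv₁ + Δv₂ = 7.9628 + 11.913 = 19.88 km/s.

Δv = 19.88 km/s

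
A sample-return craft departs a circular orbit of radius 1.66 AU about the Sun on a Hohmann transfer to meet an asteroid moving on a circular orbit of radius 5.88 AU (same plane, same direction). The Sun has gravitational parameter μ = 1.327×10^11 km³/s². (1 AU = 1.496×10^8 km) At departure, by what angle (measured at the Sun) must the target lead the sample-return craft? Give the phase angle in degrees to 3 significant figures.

φ = 87.6°

In km: r₁ = 1.66 × 1.496×10^8 = 2.48336×10^8 km; r₂ = 5.88 × 1.496×10^8 = 8.79648×10^8 km.
Transfer-ellipse semi-major axis a_t = (r₁ + r₂)/2 = (2.48336×10^8 + 8.79648×10^8)/2 = 5.63992×10^8 km.
Transfer time t = π√(a_t³/μ) = 1.1551×10^8 s.
The target's mean motion on its circular orbit is ω₂ = √(μ/r₂³) = 1.3963×10^-8 rad/s.
Angle swept by the target during transfer: ω₂·t = 1.6129 rad = 92.41°.
The sample-return craft traverses 180° on the transfer ellipse, so the target must lead by 180° − 92.41° = 87.6°.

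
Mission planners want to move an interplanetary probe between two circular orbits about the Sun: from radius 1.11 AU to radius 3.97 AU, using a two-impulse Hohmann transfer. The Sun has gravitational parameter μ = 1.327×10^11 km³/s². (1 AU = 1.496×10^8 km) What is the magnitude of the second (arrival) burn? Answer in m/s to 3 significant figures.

Δv₂ = 5070 m/s

In km: r₁ = 1.11 × 1.496×10^8 = 1.66056×10^8 km; r₂ = 3.97 × 1.496×10^8 = 5.93912×10^8 km.
The Hohmann ellipse has a_t = (r₁ + r₂)/2 = 3.79984×10^8 km.
Circular speed at r = 5.93912×10^8 km: v_c = √(μ/r) = 14.9477 km/s.
Transfer-orbit speed at the same r (vis-viva, a = a_t): v_t = √[μ(2/r − 1/a_t)] = 9.88141 km/s.
Δv₂ = |v_t − v_c| = |9.88141 − 14.9477| = 5.066 km/s.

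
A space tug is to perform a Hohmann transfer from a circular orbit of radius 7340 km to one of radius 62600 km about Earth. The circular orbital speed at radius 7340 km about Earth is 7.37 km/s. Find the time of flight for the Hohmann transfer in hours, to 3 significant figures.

From the circular-orbit relation v² = μ/r at r = 7340 km: μ = v²r = (7.37)² × 7340 = 3.98686×10^5 km³/s².
Semi-major axis of the transfer orbit: a_t = (7340 + 62600)/2 = 34970 km.
Transfer time t = π√(a_t³/μ) = π√((34970)³ / 3.98686×10^5) = 32540 s.
Converting: 32540 s ÷ 3600 s/hour = 9.04 hours.

t = 9.04 hours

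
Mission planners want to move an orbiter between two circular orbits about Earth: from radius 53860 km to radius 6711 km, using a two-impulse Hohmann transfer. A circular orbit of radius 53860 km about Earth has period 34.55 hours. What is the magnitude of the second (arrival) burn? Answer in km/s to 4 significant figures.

Δv₂ = 2.571 km/s

From Kepler's third law T² = 4π²r³/μ at r = 53860 km, T = 34.55 hours = 34.55 × 3600 s = 1.2438×10^5 s: μ = 4π²r³/T² = 3.98711×10^5 km³/s².
The Hohmann ellipse has a_t = (r₁ + r₂)/2 = 30285.5 km.
Circular speed at r = 6711 km: v_c = √(μ/r) = 7.7079 km/s.
Vis-viva on the transfer ellipse at r = 6711 km gives v_t = √[μ(2/r − 1/a_t)] = 10.279 km/s.
Δv₂ = |v_t − v_c| = |10.279 − 7.7079| = 2.571 km/s.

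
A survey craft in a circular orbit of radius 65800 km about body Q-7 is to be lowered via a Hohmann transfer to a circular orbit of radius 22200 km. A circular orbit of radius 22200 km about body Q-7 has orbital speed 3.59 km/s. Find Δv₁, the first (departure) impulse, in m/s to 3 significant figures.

From the circular-orbit relation v² = μ/r at r = 22200 km: μ = v²r = (3.59)² × 22200 = 2.86116×10^5 km³/s².
The Hohmann ellipse has a_t = (r₁ + r₂)/2 = 44000 km.
On the circular orbit at r = 65800 km, v_c = √(μ/r) = 2.08525 km/s.
Vis-viva on the transfer ellipse at r = 65800 km gives v_t = √[μ(2/r − 1/a_t)] = 1.48118 km/s.
Δv₁ = |v_t − v_c| = |1.48118 − 2.08525| = 0.6041 km/s.

Δv₁ = 604 m/s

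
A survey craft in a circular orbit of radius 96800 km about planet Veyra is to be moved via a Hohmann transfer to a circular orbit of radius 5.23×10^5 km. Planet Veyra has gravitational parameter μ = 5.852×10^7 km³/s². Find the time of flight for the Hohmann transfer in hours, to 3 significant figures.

Semi-major axis of the transfer orbit: a_t = (96800 + 5.230×10^5)/2 = 3.099×10^5 km.
Transfer time t = π√(a_t³/μ) = π√((3.099×10^5)³ / 5.852×10^7) = 70850 s.
Converting: 70850 s ÷ 3600 s/hour = 19.7 hours.

t = 19.7 hours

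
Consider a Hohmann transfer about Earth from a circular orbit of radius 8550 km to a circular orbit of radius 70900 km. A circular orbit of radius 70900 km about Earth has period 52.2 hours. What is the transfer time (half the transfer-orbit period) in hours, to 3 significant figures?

From Kepler's third law T² = 4π²r³/μ at r = 70900 km, T = 52.2 hours = 52.2 × 3600 s = 1.8792×10^5 s: μ = 4π²r³/T² = 3.98430×10^5 km³/s².
Transfer-ellipse semi-major axis a_t = (r₁ + r₂)/2 = (8550 + 70900)/2 = 39725 km.
Half the transfer-orbit period gives t = π√(a_t³/μ) = 39410 s.
Converting: 39410 s ÷ 3600 s/hour = 10.9 hours.

t = 10.9 hours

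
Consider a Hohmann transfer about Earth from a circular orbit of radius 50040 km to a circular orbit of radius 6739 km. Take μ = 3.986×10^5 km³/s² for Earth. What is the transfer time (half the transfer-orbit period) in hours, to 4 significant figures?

t = 6.612 hours

Transfer-ellipse semi-major axis a_t = (r₁ + r₂)/2 = (50040 + 6739)/2 = 28389.5 km.
Transfer time t = π√(a_t³/μ) = π√((28389.5)³ / 3.986×10^5) = 23802 s.
Converting: 23802 s ÷ 3600 s/hour = 6.612 hours.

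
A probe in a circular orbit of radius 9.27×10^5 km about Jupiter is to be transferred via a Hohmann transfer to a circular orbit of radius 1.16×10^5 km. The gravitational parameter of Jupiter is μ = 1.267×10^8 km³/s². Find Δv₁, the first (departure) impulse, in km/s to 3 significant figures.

Δv₁ = 6.18 km/s

Semi-major axis of the transfer orbit: a_t = (9.270×10^5 + 1.160×10^5)/2 = 5.215×10^5 km.
On the circular orbit at r = 9.270×10^5 km, v_c = √(μ/r) = 11.691 km/s.
Vis-viva on the transfer ellipse at r = 9.270×10^5 km gives v_t = √[μ(2/r − 1/a_t)] = 5.5138 km/s.
Δv₁ = |v_t − v_c| = |5.5138 − 11.691| = 6.177 km/s.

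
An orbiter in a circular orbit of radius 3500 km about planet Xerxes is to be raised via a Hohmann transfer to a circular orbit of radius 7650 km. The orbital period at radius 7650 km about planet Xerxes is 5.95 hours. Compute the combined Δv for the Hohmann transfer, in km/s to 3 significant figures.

From Kepler's third law T² = 4π²r³/μ at r = 7650 km, T = 5.95 hours = 5.95 × 3600 s = 21420 s: μ = 4π²r³/T² = 38521.7 km³/s².
Transfer-ellipse semi-major axis a_t = (r₁ + r₂)/2 = (3500 + 7650)/2 = 5575 km.
At r₁ the circular-orbit speed is v₁ = √(μ/r₁) = 3.317558 km/s.
On the transfer ellipse at r₁, v² = μ(2/r − 1/a) gives v_p = √[μ(2/r₁ − 1/a_t)] = 3.886215 km/s.
First burn Δv₁ = |v_p − v₁| = 0.5687 km/s.
At r₂, v₂ = √(μ/r₂) = 2.244 km/s.
Transfer-orbit speed at r₂: v_a = √[μ(2/r₂ − 1/a_t)] = 1.778 km/s.
Second burn Δv₂ = |v₂ − v_a| = 0.4660 km/s.
Δv = Δv₁ + Δv₂ = 0.5687 + 0.4660 = 1.035 km/s.

Δv = 1.03 km/s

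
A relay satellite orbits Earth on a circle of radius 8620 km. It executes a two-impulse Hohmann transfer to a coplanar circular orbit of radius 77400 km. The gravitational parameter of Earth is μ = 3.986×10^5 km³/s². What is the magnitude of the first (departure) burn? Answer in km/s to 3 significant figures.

The Hohmann ellipse has a_t = (r₁ + r₂)/2 = 43010 km.
On the circular orbit at r = 8620 km, v_c = √(μ/r) = 6.800 km/s.
Vis-viva on the transfer ellipse at r = 8620 km gives v_t = √[μ(2/r − 1/a_t)] = 9.122 km/s.
Δv₁ = |v_t − v_c| = |9.122 − 6.800| = 2.322 km/s.

Δv₁ = 2.32 km/s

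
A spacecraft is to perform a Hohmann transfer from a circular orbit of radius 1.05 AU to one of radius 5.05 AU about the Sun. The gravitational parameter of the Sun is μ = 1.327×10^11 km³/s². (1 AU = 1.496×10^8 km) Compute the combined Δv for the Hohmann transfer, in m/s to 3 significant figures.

Δv = 13800 m/s

In km: r₁ = 1.05 × 1.496×10^8 = 1.5708×10^8 km; r₂ = 5.05 × 1.496×10^8 = 7.5548×10^8 km.
Semi-major axis of the transfer orbit: a_t = (1.5708×10^8 + 7.5548×10^8)/2 = 4.5628×10^8 km.
At r₁ the circular-orbit speed is v₁ = √(μ/r₁) = 29.065 km/s.
Transfer-orbit speed at r₁ (v² = μ(2/r − 1/a)): v_p = √[μ(2/r₁ − 1/a_t)] = 37.400 km/s.
First burn Δv₁ = |v_p − v₁| = 8.335 km/s.
Circular speed at r₂: v₂ = √(μ/r₂) = 13.253 km/s.
Transfer-orbit speed at r₂: v_a = √[μ(2/r₂ − 1/a_t)] = 7.7762 km/s.
Second burn Δv₂ = |v₂ − v_a| = 5.477 km/s.
Δv = Δv₁ + Δv₂ = 8.335 + 5.477 = 13.81 km/s.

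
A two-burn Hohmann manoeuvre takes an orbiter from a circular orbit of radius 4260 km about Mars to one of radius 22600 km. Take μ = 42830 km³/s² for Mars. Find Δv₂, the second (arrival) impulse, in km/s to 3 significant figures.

The Hohmann ellipse has a_t = (r₁ + r₂)/2 = 13430 km.
On the circular orbit at r = 22600 km, v_c = √(μ/r) = 1.3766 km/s.
Vis-viva on the transfer ellipse at r = 22600 km gives v_t = √[μ(2/r − 1/a_t)] = 0.77533 km/s.
Δv₂ = |v_t − v_c| = |0.77533 − 1.3766| = 0.6013 km/s.

Δv₂ = 0.601 km/s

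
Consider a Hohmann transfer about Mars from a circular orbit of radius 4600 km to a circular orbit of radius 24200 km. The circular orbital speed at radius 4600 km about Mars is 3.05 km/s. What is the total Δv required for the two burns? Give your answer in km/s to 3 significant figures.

Δv = 1.48 km/s

From the circular-orbit relation v² = μ/r at r = 4600 km: μ = v²r = (3.05)² × 4600 = 42791.5 km³/s².
Transfer-ellipse semi-major axis a_t = (r₁ + r₂)/2 = (4600 + 24200)/2 = 14400 km.
At r₁ the circular-orbit speed is v₁ = √(μ/r₁) = 3.0500 km/s.
Transfer-orbit speed at r₁ (v² = μ(2/r − 1/a)): v_p = √[μ(2/r₁ − 1/a_t)] = 3.9539 km/s.
First burn Δv₁ = |v_p − v₁| = 0.9039 km/s.
Circular speed at r₂: v₂ = √(μ/r₂) = 1.3298 km/s.
Transfer-orbit speed at r₂: v_a = √[μ(2/r₂ − 1/a_t)] = 0.75157 km/s.
Second burn Δv₂ = |v₂ − v_a| = 0.5782 km/s.
Δv = Δv₁ + Δv₂ = 0.9039 + 0.5782 = 1.482 km/s.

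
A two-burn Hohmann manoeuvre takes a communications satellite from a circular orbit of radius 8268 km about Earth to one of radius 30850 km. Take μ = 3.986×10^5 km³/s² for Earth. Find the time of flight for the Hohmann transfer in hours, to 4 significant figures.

Semi-major axis of the transfer orbit: a_t = (8268 + 30850)/2 = 19559 km.
By Kepler's third law the transfer-orbit period is T = 2π√(a_t³/μ), so t = T/2 = 13610 s.
Converting: 13610 s ÷ 3600 s/hour = 3.781 hours.

t = 3.781 hours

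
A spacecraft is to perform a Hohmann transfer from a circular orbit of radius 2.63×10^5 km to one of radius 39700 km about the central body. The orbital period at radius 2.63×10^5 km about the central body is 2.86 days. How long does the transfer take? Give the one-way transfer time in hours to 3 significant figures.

From Kepler's third law T² = 4π²r³/μ at r = 2.63×10^5 km, T = 2.86 days = 2.86 × 86400 s = 2.47104×10^5 s: μ = 4π²r³/T² = 1.17616×10^7 km³/s².
The Hohmann ellipse has a_t = (r₁ + r₂)/2 = 1.5135×10^5 km.
By Kepler's third law the transfer-orbit period is T = 2π√(a_t³/μ), so t = T/2 = 53940 s.
Converting: 53940 s ÷ 3600 s/hour = 15.0 hours.

t = 15.0 hours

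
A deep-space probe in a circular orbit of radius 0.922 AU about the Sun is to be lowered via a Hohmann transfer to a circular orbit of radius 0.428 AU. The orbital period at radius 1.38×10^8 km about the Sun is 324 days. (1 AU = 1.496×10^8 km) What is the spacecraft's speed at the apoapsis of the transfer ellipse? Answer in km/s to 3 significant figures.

v = 24.7 km/s

From Kepler's third law T² = 4π²r³/μ at r = 1.38×10^8 km, T = 324 days = 324 × 86400 s = 2.79936×10^7 s: μ = 4π²r³/T² = 1.32397×10^11 km³/s².
In km: r₁ = 0.922 × 1.496×10^8 = 1.379312×10^8 km; r₂ = 0.428 × 1.496×10^8 = 6.40288×10^7 km.
The Hohmann ellipse has a_t = (r₁ + r₂)/2 = 1.0098×10^8 km.
At apoapsis, r = 1.379312×10^8 km.
Applying v² = μ(2/r − 1/a_t): v = 24.67 km/s.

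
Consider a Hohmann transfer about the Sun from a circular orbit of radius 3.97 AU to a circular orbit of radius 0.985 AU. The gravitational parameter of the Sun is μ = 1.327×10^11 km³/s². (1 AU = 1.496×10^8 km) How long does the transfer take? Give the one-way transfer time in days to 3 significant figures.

In km: r₁ = 3.97 × 1.496×10^8 = 5.93912×10^8 km; r₂ = 0.985 × 1.496×10^8 = 1.47356×10^8 km.
Semi-major axis of the transfer orbit: a_t = (5.93912×10^8 + 1.47356×10^8)/2 = 3.70634×10^8 km.
By Kepler's third law the transfer-orbit period is T = 2π√(a_t³/μ), so t = T/2 = 6.154×10^7 s.
Converting: 6.154×10^7 s ÷ 86400 s/day = 712 days.

t = 712 days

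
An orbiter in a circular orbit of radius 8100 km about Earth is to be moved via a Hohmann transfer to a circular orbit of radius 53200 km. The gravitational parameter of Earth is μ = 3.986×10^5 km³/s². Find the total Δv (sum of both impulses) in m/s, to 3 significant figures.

The Hohmann ellipse has a_t = (r₁ + r₂)/2 = 30650 km.
At r₁ the circular-orbit speed is v₁ = √(μ/r₁) = 7.015 km/s.
On the transfer ellipse at r₁, v² = μ(2/r − 1/a) gives v_p = √[μ(2/r₁ − 1/a_t)] = 9.242 km/s.
First burn Δv₁ = |v_p − v₁| = 2.227 km/s.
At r₂, v₂ = √(μ/r₂) = 2.737 km/s.
Transfer-orbit speed at r₂: v_a = √[μ(2/r₂ − 1/a_t)] = 1.407 km/s.
Second burn Δv₂ = |v₂ − v_a| = 1.330 km/s.
Total Δv = Δv₁ + Δv₂ = 3.557 km/s.

Δv = 3560 m/s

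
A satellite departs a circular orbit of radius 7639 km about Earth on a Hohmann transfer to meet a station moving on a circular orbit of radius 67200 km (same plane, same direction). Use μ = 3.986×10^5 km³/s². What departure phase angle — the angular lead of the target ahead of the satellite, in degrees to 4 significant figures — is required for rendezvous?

φ = 105.2°

Semi-major axis of the transfer orbit: a_t = (7639 + 67200)/2 = 37419.5 km.
Transfer time t = π√(a_t³/μ) = 36020 s.
The target's mean motion on its circular orbit is ω₂ = √(μ/r₂³) = 3.624×10^-5 rad/s.
Angle swept by the target during transfer: ω₂·t = 1.3054 rad = 74.79°.
The satellite traverses 180° on the transfer ellipse, so the target must lead by 180° − 74.79° = 105.2°.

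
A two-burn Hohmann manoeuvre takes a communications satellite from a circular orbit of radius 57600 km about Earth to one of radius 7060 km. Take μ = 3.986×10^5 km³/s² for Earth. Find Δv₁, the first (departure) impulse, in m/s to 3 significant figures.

Semi-major axis of the transfer orbit: a_t = (57600 + 7060)/2 = 32330 km.
Circular speed at r = 57600 km: v_c = √(μ/r) = 2.6306 km/s.
Transfer-orbit speed at the same r (vis-viva, a = a_t): v_t = √[μ(2/r − 1/a_t)] = 1.2293 km/s.
Δv₁ = |v_t − v_c| = |1.2293 − 2.6306| = 1.401 km/s.

Δv₁ = 1400 m/s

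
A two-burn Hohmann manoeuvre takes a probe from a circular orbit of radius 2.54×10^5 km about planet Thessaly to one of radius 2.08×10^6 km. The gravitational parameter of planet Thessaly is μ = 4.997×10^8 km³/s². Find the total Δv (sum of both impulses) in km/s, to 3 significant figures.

Transfer-ellipse semi-major axis a_t = (r₁ + r₂)/2 = (2.540×10^5 + 2.080×10^6)/2 = 1.167×10^6 km.
At r₁ the circular-orbit speed is v₁ = √(μ/r₁) = 44.355 km/s.
On the transfer ellipse at r₁, vis-viva equation gives v_p = √[μ(2/r₁ − 1/a_t)] = 59.215 km/s.
First burn Δv₁ = |v_p − v₁| = 14.86 km/s.
At r₂, v₂ = √(μ/r₂) = 15.50 km/s.
Transfer-orbit speed at r₂: v_a = √[μ(2/r₂ − 1/a_t)] = 7.231 km/s.
Second burn Δv₂ = |v₂ − v_a| = 8.269 km/s.
Total Δv = Δv₁ + Δv₂ = 23.13 km/s.

Δv = 23.1 km/s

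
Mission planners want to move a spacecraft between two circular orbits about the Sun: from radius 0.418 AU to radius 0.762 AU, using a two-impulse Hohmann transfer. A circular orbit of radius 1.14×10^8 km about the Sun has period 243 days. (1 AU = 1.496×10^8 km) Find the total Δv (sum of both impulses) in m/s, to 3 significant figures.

Δv = 11700 m/s

From Kepler's third law T² = 4π²r³/μ at r = 1.14×10^8 km, T = 243 days = 243 × 86400 s = 2.09952×10^7 s: μ = 4π²r³/T² = 1.32689×10^11 km³/s².
In km: r₁ = 0.418 × 1.496×10^8 = 6.25328×10^7 km; r₂ = 0.762 × 1.496×10^8 = 1.139952×10^8 km.
The Hohmann ellipse has a_t = (r₁ + r₂)/2 = 8.8264×10^7 km.
At r₁ the circular-orbit speed is v₁ = √(μ/r₁) = 46.064 km/s.
Transfer-orbit speed at r₁ (vis-viva): v_p = √[μ(2/r₁ − 1/a_t)] = 52.350 km/s.
First burn Δv₁ = |v_p − v₁| = 6.286 km/s.
At r₂, v₂ = √(μ/r₂) = 34.12 km/s.
Transfer-orbit speed at r₂: v_a = √[μ(2/r₂ − 1/a_t)] = 28.72 km/s.
Second burn Δv₂ = |v₂ − v_a| = 5.400 km/s.
Δv = Δv₁ + Δv₂ = 6.286 + 5.400 = 11.69 km/s.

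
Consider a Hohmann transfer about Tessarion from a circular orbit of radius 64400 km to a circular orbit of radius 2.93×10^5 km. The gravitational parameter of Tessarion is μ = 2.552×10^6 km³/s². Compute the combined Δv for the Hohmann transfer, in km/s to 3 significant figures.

Semi-major axis of the transfer orbit: a_t = (64400 + 2.930×10^5)/2 = 1.787×10^5 km.
At r₁ the circular-orbit speed is v₁ = √(μ/r₁) = 6.2950 km/s.
Transfer-orbit speed at r₁ (vis-viva equation): v_p = √[μ(2/r₁ − 1/a_t)] = 8.0606 km/s.
First burn Δv₁ = |v_p − v₁| = 1.7656 km/s.
At r₂, v₂ = √(μ/r₂) = 2.9513 km/s.
Transfer-orbit speed at r₂: v_a = √[μ(2/r₂ − 1/a_t)] = 1.7717 km/s.
Second burn Δv₂ = |v₂ − v_a| = 1.1796 km/s.
Δv = Δv₁ + Δv₂ = 1.7656 + 1.1796 = 2.945 km/s.

Δv = 2.95 km/s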